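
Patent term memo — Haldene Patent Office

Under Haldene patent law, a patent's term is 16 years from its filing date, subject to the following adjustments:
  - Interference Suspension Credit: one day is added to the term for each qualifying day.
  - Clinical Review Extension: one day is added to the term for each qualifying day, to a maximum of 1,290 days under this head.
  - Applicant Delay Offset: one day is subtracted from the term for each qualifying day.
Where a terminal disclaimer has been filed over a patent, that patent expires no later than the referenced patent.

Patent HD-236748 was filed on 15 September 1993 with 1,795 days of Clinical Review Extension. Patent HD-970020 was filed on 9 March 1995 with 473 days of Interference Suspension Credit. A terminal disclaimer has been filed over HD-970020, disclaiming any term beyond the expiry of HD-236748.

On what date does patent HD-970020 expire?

Natural term of HD-970020:
  Base: filing + 16 years → 9 March 2011.
  Interference Suspension Credit: +473 days → 24 June 2012.
Expiry of referenced patent HD-236748:
  Base: filing + 16 years → 15 September 2009.
  Clinical Review Extension: 1795 days claimed exceeds the 1290-day cap, so +1290 days → 28 March 2013.
Terminal disclaimer: HD-970020 expires on the earlier of 24 June 2012 and 28 March 2013.

2012-06-24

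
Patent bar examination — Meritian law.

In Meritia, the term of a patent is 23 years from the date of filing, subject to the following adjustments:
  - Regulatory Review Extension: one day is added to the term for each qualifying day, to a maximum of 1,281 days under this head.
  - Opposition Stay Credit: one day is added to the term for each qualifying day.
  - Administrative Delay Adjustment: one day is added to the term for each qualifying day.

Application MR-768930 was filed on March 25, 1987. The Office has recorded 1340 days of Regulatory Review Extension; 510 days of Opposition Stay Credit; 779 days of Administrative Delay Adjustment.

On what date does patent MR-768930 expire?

Base term: filing date + 23 years → 25 March 2010.
Regulatory Review Extension: 1340 days claimed exceeds the 1281-day cap, so +1281 days → 26 September 2013.
Opposition Stay Credit: +510 days → 18 February 2015.
Administrative Delay Adjustment: +779 days → 7 April 2017.

2017-04-07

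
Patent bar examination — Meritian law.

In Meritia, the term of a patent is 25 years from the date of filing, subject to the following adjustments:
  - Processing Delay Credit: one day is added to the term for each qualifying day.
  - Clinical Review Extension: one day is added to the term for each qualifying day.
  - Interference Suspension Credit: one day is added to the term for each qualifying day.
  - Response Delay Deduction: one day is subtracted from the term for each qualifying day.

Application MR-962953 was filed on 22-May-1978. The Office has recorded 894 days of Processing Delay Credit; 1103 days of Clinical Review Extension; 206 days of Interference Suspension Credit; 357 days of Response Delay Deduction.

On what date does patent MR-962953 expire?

June 10, 2008

Base term: filing date + 25 years → 22 May 2003.
Processing Delay Credit: +894 days → 1 November 2005.
Clinical Review Extension: +1103 days → 8 November 2008.
Interference Suspension Credit: +206 days → 2 June 2009.
Response Delay Deduction: −357 days → 10 June 2008.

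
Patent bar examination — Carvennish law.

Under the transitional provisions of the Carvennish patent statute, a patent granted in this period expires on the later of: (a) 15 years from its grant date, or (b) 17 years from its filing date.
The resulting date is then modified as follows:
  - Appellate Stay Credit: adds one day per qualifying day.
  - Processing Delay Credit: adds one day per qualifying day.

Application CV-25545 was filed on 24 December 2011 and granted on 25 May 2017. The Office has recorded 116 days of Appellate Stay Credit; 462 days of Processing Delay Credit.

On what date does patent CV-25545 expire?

(a) grant + 15 years → 25 May 2032.
(b) filing + 17 years → 24 December 2028.
Later of the two: 25 May 2032.
Appellate Stay Credit: +116 days → 18 September 2032.
Processing Delay Credit: +462 days → 24 December 2033.

2033-12-24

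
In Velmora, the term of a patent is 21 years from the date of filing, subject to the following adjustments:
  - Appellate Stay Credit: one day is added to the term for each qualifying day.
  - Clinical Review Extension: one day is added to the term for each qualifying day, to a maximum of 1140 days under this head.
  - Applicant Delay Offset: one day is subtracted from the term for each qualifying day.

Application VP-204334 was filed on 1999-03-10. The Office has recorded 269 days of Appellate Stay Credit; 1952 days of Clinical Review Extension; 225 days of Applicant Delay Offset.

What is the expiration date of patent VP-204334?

June 7, 2023

Base term: filing date + 21 years → 10 March 2020.
Appellate Stay Credit: +269 days → 4 December 2020.
Clinical Review Extension: 1952 days claimed exceeds the 1140-day cap, so +1140 days → 18 January 2024.
Applicant Delay Offset: −225 days → 7 June 2023.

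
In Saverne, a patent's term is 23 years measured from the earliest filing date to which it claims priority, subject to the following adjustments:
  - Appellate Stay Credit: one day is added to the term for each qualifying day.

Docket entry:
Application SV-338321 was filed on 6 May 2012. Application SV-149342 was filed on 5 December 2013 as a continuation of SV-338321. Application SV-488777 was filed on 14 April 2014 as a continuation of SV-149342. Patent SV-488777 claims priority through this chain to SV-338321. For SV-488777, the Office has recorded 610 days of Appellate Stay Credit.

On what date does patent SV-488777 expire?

2037-01-05

Earliest priority filing: 6 May 2012.
Base term: 6 May 2012 + 23 years → 6 May 2035.
Appellate Stay Credit: +610 days → 5 January 2037.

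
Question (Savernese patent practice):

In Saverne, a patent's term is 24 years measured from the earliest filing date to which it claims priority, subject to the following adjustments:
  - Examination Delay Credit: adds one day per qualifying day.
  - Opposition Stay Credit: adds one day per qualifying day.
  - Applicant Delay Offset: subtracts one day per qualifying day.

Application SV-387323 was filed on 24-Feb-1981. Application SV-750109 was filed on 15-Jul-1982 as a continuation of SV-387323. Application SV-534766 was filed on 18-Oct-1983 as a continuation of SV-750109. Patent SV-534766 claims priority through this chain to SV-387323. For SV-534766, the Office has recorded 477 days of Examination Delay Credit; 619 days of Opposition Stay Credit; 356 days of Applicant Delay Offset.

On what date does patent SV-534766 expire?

Earliest priority filing: 24 February 1981.
Base term: 24 February 1981 + 24 years → 24 February 2005.
Examination Delay Credit: +477 days → 16 June 2006.
Opposition Stay Credit: +619 days → 25 February 2008.
Applicant Delay Offset: −356 days → 6 March 2007.

2007-03-06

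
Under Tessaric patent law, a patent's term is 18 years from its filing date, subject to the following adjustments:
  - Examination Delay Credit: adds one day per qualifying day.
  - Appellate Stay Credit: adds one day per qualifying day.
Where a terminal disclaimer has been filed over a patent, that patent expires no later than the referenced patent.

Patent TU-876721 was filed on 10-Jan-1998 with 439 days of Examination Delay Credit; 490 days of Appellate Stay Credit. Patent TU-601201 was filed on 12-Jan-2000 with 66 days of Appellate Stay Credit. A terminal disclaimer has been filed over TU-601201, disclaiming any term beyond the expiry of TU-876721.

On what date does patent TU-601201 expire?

March 19, 2018

Natural term of TU-601201:
  Base: filing + 18 years → 12 January 2018.
  Appellate Stay Credit: +66 days → 19 March 2018.
Expiry of referenced patent TU-876721:
  Base: filing + 18 years → 10 January 2016.
  Examination Delay Credit: +439 days → 24 March 2017.
  Appellate Stay Credit: +490 days → 27 July 2018.
Terminal disclaimer: TU-601201 expires on the earlier of 19 March 2018 and 27 July 2018.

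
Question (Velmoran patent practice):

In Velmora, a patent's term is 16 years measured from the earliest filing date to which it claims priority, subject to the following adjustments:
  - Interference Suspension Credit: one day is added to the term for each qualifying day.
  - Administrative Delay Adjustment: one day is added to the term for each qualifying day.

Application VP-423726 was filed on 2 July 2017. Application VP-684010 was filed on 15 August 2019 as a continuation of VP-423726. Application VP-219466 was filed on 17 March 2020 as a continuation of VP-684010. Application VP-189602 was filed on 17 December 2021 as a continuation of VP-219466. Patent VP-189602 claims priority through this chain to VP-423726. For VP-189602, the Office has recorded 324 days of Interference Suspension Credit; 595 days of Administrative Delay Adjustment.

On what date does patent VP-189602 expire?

Earliest priority filing: 2 July 2017.
Base term: 2 July 2017 + 16 years → 2 July 2033.
Interference Suspension Credit: +324 days → 22 May 2034.
Administrative Delay Adjustment: +595 days → 7 January 2036.

2036-01-07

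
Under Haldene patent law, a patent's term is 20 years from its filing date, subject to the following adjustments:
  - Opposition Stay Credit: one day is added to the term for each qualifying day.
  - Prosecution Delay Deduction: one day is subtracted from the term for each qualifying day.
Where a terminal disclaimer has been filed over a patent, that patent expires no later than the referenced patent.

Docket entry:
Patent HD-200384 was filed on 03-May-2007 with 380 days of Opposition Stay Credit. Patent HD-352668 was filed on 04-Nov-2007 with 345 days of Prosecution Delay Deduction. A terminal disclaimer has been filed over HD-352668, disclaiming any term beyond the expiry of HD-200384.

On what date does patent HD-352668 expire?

Natural term of HD-352668:
  Base: filing + 20 years → 4 November 2027.
  Prosecution Delay Deduction: −345 days → 24 November 2026.
Expiry of referenced patent HD-200384:
  Base: filing + 20 years → 3 May 2027.
  Opposition Stay Credit: +380 days → 17 May 2028.
Terminal disclaimer: HD-352668 expires on the earlier of 24 November 2026 and 17 May 2028.

2026-11-24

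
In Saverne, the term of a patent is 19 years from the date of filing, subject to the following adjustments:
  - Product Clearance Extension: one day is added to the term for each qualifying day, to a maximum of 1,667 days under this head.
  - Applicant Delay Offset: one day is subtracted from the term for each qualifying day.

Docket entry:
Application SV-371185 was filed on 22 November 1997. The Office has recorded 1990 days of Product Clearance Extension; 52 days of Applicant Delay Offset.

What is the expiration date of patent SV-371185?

2021-04-25

Base term: filing date + 19 years → 22 November 2016.
Product Clearance Extension: 1990 days claimed exceeds the 1667-day cap, so +1667 days → 16 June 2021.
Applicant Delay Offset: −52 days → 25 April 2021.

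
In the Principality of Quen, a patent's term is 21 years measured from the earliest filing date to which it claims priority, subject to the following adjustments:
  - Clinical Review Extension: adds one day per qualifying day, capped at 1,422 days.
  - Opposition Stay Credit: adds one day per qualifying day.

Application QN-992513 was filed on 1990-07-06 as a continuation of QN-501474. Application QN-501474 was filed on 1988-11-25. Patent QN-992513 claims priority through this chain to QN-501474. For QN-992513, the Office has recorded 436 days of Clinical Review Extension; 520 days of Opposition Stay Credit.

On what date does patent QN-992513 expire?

2012-07-08

Earliest priority filing: 25 November 1988.
Base term: 25 November 1988 + 21 years → 25 November 2009.
Clinical Review Extension: 436 days (within the 1422-day cap) → +436 days → 4 February 2011.
Opposition Stay Credit: +520 days → 8 July 2012.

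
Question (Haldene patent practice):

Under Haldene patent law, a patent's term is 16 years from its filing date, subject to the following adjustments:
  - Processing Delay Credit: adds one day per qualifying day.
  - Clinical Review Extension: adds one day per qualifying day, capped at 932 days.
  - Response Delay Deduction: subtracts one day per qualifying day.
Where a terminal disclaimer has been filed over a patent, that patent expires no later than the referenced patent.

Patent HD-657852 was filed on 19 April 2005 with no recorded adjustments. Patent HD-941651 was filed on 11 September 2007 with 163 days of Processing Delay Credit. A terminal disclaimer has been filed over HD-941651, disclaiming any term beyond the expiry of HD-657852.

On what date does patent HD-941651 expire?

April 19, 2021

Natural term of HD-941651:
  Base: filing + 16 years → 11 September 2023.
  Processing Delay Credit: +163 days → 21 February 2024.
Expiry of referenced patent HD-657852:
  Base: filing + 16 years → 19 April 2021.
Terminal disclaimer: HD-941651 expires on the earlier of 21 February 2024 and 19 April 2021.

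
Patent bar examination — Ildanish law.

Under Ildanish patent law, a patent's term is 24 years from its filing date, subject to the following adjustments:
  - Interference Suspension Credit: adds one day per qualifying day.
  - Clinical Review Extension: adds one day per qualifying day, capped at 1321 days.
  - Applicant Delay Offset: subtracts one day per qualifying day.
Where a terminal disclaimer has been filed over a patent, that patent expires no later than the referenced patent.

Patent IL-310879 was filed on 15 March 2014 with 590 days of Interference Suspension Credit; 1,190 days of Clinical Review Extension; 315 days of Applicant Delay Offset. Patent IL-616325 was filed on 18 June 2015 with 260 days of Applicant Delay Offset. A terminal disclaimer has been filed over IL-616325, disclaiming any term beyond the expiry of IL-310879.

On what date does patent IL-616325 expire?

Natural term of IL-616325:
  Base: filing + 24 years → 18 June 2039.
  Applicant Delay Offset: −260 days → 1 October 2038.
Expiry of referenced patent IL-310879:
  Base: filing + 24 years → 15 March 2038.
  Interference Suspension Credit: +590 days → 26 October 2039.
  Clinical Review Extension: 1190 days (within the 1321-day cap) → +1190 days → 28 January 2043.
  Applicant Delay Offset: −315 days → 19 March 2042.
Terminal disclaimer: IL-616325 expires on the earlier of 1 October 2038 and 19 March 2042.

October 1, 2038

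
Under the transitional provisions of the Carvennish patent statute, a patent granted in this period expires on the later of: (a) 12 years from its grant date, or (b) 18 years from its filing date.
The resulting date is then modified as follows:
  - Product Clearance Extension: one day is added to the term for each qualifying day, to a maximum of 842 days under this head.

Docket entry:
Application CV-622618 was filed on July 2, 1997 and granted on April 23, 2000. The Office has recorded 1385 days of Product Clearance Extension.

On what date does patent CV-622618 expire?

October 21, 2017

(a) grant + 12 years → 23 April 2012.
(b) filing + 18 years → 2 July 2015.
Later of the two: 2 July 2015.
Product Clearance Extension: 1385 days claimed exceeds the 842-day cap, so +842 days → 21 October 2017.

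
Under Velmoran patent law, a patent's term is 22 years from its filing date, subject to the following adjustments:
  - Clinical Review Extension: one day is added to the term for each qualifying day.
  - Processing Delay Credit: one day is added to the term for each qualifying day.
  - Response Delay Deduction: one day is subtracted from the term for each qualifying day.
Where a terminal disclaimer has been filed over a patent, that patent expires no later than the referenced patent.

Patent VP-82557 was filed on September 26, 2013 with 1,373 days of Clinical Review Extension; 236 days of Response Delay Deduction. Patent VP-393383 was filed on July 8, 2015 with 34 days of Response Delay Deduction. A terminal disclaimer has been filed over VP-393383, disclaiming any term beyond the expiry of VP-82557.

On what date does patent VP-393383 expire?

Natural term of VP-393383:
  Base: filing + 22 years → 8 July 2037.
  Response Delay Deduction: −34 days → 4 June 2037.
Expiry of referenced patent VP-82557:
  Base: filing + 22 years → 26 September 2035.
  Clinical Review Extension: +1373 days → 30 June 2039.
  Response Delay Deduction: −236 days → 6 November 2038.
Terminal disclaimer: VP-393383 expires on the earlier of 4 June 2037 and 6 November 2038.

2037-06-04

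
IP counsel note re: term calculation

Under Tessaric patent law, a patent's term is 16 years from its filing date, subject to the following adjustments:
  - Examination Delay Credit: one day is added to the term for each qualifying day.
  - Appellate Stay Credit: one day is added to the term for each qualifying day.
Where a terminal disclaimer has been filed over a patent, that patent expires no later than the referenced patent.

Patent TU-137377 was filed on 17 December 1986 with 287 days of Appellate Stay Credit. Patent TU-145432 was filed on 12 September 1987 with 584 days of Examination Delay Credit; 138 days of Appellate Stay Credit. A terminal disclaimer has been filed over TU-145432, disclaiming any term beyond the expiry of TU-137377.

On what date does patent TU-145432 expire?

Natural term of TU-145432:
  Base: filing + 16 years → 12 September 2003.
  Examination Delay Credit: +584 days → 18 April 2005.
  Appellate Stay Credit: +138 days → 3 September 2005.
Expiry of referenced patent TU-137377:
  Base: filing + 16 years → 17 December 2002.
  Appellate Stay Credit: +287 days → 30 September 2003.
Terminal disclaimer: TU-145432 expires on the earlier of 3 September 2005 and 30 September 2003.

September 30, 2003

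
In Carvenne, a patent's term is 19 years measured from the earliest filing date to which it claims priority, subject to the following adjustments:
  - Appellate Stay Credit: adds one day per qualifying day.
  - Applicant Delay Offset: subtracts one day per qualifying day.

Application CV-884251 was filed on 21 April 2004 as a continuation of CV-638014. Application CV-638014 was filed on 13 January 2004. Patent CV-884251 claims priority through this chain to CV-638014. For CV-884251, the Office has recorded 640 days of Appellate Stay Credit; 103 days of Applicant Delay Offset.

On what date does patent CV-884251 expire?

July 3, 2024

Earliest priority filing: 13 January 2004.
Base term: 13 January 2004 + 19 years → 13 January 2023.
Appellate Stay Credit: +640 days → 14 October 2024.
Applicant Delay Offset: −103 days → 3 July 2024.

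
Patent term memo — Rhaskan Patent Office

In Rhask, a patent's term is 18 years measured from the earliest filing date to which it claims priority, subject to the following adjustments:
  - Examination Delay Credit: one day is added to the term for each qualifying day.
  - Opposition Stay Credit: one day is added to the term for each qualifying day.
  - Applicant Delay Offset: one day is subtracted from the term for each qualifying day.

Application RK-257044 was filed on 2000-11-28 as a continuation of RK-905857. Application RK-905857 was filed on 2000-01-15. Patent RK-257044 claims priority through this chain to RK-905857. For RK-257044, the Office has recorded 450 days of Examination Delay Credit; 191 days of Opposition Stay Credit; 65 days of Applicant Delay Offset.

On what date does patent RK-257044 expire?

2019-08-14

Earliest priority filing: 15 January 2000.
Base term: 15 January 2000 + 18 years → 15 January 2018.
Examination Delay Credit: +450 days → 10 April 2019.
Opposition Stay Credit: +191 days → 18 October 2019.
Applicant Delay Offset: −65 days → 14 August 2019.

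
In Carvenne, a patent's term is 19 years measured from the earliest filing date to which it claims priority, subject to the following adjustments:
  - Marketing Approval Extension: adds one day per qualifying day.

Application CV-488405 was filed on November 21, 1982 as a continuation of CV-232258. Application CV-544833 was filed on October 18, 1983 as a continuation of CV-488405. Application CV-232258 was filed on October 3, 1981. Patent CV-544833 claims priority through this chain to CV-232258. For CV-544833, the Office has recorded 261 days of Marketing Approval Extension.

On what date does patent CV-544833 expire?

Earliest priority filing: 3 October 1981.
Base term: 3 October 1981 + 19 years → 3 October 2000.
Marketing Approval Extension: +261 days → 21 June 2001.

June 21, 2001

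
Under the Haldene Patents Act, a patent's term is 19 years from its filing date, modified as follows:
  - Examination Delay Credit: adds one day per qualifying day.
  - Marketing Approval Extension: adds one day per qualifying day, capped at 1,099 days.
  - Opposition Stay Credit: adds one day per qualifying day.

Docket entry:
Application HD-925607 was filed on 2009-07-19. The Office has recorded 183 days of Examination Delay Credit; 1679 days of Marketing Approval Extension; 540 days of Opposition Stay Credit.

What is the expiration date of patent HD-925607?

July 15, 2033

Base term: filing date + 19 years → 19 July 2028.
Examination Delay Credit: +183 days → 18 January 2029.
Marketing Approval Extension: 1679 days claimed exceeds the 1099-day cap, so +1099 days → 22 January 2032.
Opposition Stay Credit: +540 days → 15 July 2033.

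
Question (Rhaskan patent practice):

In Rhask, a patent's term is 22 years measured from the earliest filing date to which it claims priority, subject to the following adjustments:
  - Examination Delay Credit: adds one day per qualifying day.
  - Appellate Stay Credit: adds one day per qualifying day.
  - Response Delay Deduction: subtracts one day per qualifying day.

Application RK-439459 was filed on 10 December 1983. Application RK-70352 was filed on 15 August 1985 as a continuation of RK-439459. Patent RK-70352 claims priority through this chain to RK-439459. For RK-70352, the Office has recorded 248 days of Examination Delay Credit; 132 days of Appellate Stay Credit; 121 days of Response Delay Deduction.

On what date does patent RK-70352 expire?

Earliest priority filing: 10 December 1983.
Base term: 10 December 1983 + 22 years → 10 December 2005.
Examination Delay Credit: +248 days → 15 August 2006.
Appellate Stay Credit: +132 days → 25 December 2006.
Response Delay Deduction: −121 days → 26 August 2006.

2006-08-26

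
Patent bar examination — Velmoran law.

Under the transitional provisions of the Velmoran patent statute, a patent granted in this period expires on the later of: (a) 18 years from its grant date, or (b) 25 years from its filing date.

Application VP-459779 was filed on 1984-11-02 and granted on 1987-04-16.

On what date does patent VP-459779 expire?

(a) grant + 18 years → 16 April 2005.
(b) filing + 25 years → 2 November 2009.
Later of the two: 2 November 2009.

November 2, 2009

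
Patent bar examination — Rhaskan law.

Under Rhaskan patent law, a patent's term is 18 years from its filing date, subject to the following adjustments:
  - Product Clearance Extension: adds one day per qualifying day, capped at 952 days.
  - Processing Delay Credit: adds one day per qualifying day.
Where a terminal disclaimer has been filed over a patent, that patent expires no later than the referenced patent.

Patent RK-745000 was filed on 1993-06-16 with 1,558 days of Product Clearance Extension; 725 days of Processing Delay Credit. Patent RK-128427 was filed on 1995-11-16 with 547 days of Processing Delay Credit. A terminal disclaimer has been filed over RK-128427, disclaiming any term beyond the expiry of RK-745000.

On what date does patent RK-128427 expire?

Natural term of RK-128427:
  Base: filing + 18 years → 16 November 2013.
  Processing Delay Credit: +547 days → 17 May 2015.
Expiry of referenced patent RK-745000:
  Base: filing + 18 years → 16 June 2011.
  Product Clearance Extension: 1558 days claimed exceeds the 952-day cap, so +952 days → 23 January 2014.
  Processing Delay Credit: +725 days → 18 January 2016.
Terminal disclaimer: RK-128427 expires on the earlier of 17 May 2015 and 18 January 2016.

2015-05-17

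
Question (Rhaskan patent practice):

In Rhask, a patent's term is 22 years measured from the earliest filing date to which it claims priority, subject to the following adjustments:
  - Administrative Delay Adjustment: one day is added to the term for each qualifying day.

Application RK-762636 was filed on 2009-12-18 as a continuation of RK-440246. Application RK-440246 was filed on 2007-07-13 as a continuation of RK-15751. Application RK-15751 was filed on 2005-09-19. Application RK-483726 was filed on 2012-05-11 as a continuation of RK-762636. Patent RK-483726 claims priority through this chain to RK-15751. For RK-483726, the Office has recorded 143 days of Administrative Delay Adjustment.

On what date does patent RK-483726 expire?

February 9, 2028

Earliest priority filing: 19 September 2005.
Base term: 19 September 2005 + 22 years → 19 September 2027.
Administrative Delay Adjustment: +143 days → 9 February 2028.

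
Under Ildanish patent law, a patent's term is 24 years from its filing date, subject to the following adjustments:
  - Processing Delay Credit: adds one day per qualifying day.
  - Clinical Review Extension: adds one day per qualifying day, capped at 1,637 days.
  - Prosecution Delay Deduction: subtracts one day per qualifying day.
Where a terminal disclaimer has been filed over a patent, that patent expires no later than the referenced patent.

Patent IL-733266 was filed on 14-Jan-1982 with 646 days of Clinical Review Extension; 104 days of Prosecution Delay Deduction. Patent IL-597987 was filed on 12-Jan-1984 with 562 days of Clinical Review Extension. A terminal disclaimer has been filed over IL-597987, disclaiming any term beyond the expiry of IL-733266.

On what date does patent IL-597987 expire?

2007-07-10

Natural term of IL-597987:
  Base: filing + 24 years → 12 January 2008.
  Clinical Review Extension: 562 days (within the 1637-day cap) → +562 days → 27 July 2009.
Expiry of referenced patent IL-733266:
  Base: filing + 24 years → 14 January 2006.
  Clinical Review Extension: 646 days (within the 1637-day cap) → +646 days → 22 October 2007.
  Prosecution Delay Deduction: −104 days → 10 July 2007.
Terminal disclaimer: IL-597987 expires on the earlier of 27 July 2009 and 10 July 2007.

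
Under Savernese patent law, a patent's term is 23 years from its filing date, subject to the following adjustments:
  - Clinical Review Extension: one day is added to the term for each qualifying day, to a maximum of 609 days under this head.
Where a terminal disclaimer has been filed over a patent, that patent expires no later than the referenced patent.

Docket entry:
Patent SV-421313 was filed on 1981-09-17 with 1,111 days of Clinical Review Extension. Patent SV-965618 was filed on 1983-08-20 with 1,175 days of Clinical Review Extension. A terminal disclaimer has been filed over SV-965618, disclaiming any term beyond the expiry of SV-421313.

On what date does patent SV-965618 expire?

Natural term of SV-965618:
  Base: filing + 23 years → 20 August 2006.
  Clinical Review Extension: 1175 days claimed exceeds the 609-day cap, so +609 days → 20 April 2008.
Expiry of referenced patent SV-421313:
  Base: filing + 23 years → 17 September 2004.
  Clinical Review Extension: 1111 days claimed exceeds the 609-day cap, so +609 days → 19 May 2006.
Terminal disclaimer: SV-965618 expires on the earlier of 20 April 2008 and 19 May 2006.

2006-05-19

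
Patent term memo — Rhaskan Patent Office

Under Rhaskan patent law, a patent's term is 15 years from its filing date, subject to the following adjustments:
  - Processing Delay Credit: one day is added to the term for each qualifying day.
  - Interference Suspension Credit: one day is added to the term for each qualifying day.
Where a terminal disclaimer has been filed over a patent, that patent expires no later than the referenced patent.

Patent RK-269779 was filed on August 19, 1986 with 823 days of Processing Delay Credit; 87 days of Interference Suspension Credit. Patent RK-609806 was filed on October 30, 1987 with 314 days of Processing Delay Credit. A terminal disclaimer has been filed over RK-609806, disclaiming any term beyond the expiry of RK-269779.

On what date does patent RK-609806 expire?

Natural term of RK-609806:
  Base: filing + 15 years → 30 October 2002.
  Processing Delay Credit: +314 days → 9 September 2003.
Expiry of referenced patent RK-269779:
  Base: filing + 15 years → 19 August 2001.
  Processing Delay Credit: +823 days → 20 November 2003.
  Interference Suspension Credit: +87 days → 15 February 2004.
Terminal disclaimer: RK-609806 expires on the earlier of 9 September 2003 and 15 February 2004.

2003-09-09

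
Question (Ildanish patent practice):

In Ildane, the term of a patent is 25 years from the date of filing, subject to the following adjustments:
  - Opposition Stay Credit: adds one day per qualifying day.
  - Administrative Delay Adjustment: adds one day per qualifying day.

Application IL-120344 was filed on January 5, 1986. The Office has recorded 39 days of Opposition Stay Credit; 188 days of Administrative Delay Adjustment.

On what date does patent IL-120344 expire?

Base term: filing date + 25 years → 5 January 2011.
Opposition Stay Credit: +39 days → 13 February 2011.
Administrative Delay Adjustment: +188 days → 20 August 2011.

August 20, 2011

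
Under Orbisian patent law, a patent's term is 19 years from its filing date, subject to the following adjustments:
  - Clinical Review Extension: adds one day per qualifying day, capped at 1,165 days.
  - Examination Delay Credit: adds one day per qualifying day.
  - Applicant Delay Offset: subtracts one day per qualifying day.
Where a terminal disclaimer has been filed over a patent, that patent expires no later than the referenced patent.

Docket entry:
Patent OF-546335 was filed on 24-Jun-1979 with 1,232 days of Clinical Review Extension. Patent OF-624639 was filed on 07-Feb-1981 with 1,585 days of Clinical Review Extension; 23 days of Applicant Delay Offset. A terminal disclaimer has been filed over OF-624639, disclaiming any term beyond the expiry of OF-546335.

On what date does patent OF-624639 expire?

Natural term of OF-624639:
  Base: filing + 19 years → 7 February 2000.
  Clinical Review Extension: 1585 days claimed exceeds the 1165-day cap, so +1165 days → 17 April 2003.
  Applicant Delay Offset: −23 days → 25 March 2003.
Expiry of referenced patent OF-546335:
  Base: filing + 19 years → 24 June 1998.
  Clinical Review Extension: 1232 days claimed exceeds the 1165-day cap, so +1165 days → 1 September 2001.
Terminal disclaimer: OF-624639 expires on the earlier of 25 March 2003 and 1 September 2001.

September 1, 2001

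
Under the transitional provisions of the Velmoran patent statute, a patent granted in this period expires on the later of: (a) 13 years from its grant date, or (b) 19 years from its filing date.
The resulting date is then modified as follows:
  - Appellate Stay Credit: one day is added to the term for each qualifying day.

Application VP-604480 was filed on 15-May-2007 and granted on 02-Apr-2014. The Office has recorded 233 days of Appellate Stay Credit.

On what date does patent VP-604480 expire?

November 21, 2027

(a) grant + 13 years → 2 April 2027.
(b) filing + 19 years → 15 May 2026.
Later of the two: 2 April 2027.
Appellate Stay Credit: +233 days → 21 November 2027.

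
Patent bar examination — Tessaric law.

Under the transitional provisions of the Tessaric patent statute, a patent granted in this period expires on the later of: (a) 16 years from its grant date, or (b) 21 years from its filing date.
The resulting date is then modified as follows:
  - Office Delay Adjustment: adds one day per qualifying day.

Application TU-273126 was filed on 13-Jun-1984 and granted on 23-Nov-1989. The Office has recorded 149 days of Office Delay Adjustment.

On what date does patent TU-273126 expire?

2006-04-21

(a) grant + 16 years → 23 November 2005.
(b) filing + 21 years → 13 June 2005.
Later of the two: 23 November 2005.
Office Delay Adjustment: +149 days → 21 April 2006.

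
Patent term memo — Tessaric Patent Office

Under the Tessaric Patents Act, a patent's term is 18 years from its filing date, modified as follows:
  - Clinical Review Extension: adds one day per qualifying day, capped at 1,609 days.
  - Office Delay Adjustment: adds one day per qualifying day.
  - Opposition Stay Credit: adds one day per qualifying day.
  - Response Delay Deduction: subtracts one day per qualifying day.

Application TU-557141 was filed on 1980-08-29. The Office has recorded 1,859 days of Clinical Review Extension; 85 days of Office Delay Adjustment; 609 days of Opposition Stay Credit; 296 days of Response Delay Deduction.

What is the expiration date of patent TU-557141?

Base term: filing date + 18 years → 29 August 1998.
Clinical Review Extension: 1859 days claimed exceeds the 1609-day cap, so +1609 days → 24 January 2003.
Office Delay Adjustment: +85 days → 19 April 2003.
Opposition Stay Credit: +609 days → 18 December 2004.
Response Delay Deduction: −296 days → 26 February 2004.

2004-02-26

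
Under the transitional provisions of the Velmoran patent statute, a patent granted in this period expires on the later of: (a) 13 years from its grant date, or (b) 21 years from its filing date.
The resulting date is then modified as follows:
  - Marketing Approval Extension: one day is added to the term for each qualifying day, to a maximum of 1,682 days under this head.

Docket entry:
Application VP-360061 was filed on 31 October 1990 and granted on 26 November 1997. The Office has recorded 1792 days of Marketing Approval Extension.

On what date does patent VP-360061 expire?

(a) grant + 13 years → 26 November 2010.
(b) filing + 21 years → 31 October 2011.
Later of the two: 31 October 2011.
Marketing Approval Extension: 1792 days claimed exceeds the 1682-day cap, so +1682 days → 8 June 2016.

June 8, 2016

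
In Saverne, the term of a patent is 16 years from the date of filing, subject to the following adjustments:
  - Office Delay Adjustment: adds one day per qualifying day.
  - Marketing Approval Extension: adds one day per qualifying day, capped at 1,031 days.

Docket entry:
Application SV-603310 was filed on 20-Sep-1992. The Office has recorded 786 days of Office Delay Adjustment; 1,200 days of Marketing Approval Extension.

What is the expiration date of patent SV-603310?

Base term: filing date + 16 years → 20 September 2008.
Office Delay Adjustment: +786 days → 15 November 2010.
Marketing Approval Extension: 1200 days claimed exceeds the 1031-day cap, so +1031 days → 11 September 2013.

2013-09-11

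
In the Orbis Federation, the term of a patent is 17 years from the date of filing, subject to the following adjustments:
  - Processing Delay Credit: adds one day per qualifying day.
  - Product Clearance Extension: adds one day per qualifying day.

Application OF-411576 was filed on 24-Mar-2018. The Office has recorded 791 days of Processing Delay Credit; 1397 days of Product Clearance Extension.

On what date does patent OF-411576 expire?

Base term: filing date + 17 years → 24 March 2035.
Processing Delay Credit: +791 days → 23 May 2037.
Product Clearance Extension: +1397 days → 20 March 2041.

March 20, 2041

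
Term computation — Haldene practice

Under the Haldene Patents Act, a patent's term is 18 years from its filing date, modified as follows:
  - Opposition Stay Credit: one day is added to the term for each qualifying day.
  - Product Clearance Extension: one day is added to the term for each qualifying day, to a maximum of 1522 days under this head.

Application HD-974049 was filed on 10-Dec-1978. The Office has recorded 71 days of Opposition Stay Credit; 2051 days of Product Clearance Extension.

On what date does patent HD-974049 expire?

April 21, 2001

Base term: filing date + 18 years → 10 December 1996.
Opposition Stay Credit: +71 days → 19 February 1997.
Product Clearance Extension: 2051 days claimed exceeds the 1522-day cap, so +1522 days → 21 April 2001.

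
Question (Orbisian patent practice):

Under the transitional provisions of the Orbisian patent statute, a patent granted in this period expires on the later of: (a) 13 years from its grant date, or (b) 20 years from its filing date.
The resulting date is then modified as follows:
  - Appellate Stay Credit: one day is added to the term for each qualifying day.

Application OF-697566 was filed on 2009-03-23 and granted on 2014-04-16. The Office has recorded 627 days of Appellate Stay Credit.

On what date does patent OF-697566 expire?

(a) grant + 13 years → 16 April 2027.
(b) filing + 20 years → 23 March 2029.
Later of the two: 23 March 2029.
Appellate Stay Credit: +627 days → 10 December 2030.

December 10, 2030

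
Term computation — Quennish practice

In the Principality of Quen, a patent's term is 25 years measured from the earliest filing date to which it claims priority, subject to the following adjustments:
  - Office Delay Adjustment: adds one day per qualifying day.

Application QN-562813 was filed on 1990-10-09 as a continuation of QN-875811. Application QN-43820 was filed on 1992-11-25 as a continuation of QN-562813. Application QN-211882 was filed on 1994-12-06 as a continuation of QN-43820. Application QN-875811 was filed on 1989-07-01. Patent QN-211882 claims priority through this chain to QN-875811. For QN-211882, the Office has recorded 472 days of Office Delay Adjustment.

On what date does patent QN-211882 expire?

2015-10-16

Earliest priority filing: 1 July 1989.
Base term: 1 July 1989 + 25 years → 1 July 2014.
Office Delay Adjustment: +472 days → 16 October 2015.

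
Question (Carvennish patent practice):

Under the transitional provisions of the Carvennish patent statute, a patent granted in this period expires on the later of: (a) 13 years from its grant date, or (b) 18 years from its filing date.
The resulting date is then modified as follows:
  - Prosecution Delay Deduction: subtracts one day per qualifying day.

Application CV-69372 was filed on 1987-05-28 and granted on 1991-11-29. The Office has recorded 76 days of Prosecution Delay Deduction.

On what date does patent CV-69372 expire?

(a) grant + 13 years → 29 November 2004.
(b) filing + 18 years → 28 May 2005.
Later of the two: 28 May 2005.
Prosecution Delay Deduction: −76 days → 13 March 2005.

March 13, 2005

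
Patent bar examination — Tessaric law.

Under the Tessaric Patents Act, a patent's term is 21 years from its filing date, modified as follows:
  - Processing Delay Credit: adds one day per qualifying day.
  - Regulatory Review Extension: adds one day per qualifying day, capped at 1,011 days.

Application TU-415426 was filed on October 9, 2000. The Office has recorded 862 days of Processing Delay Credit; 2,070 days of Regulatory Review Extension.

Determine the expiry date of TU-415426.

November 25, 2026

Base term: filing date + 21 years → 9 October 2021.
Processing Delay Credit: +862 days → 18 February 2024.
Regulatory Review Extension: 2070 days claimed exceeds the 1011-day cap, so +1011 days → 25 November 2026.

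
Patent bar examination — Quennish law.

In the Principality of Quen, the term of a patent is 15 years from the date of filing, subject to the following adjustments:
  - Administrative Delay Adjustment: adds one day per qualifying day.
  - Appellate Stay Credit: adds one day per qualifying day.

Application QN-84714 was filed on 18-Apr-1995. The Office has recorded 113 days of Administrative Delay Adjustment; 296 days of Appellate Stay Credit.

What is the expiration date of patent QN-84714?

Base term: filing date + 15 years → 18 April 2010.
Administrative Delay Adjustment: +113 days → 9 August 2010.
Appellate Stay Credit: +296 days → 1 June 2011.

June 1, 2011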